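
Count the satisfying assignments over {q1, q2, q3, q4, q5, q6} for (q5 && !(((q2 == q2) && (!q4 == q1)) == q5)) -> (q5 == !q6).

56

Initial set: {T ((q5 && !(((q2 == q2) && (!q4 == q1)) == q5)) -> (q5 == !q6))}.
T ((q5 && !(((q2 == q2) && (!q4 == q1)) == q5)) -> (q5 == !q6)): β-rule — branch into F (q5 && !(((q2 == q2) && (!q4 == q1)) == q5))  //  T (q5 == !q6).
  branch 1 (add F (q5 && !(((q2 == q2) && (!q4 == q1)) == q5))):
    F (q5 && !(((q2 == q2) && (!q4 == q1)) == q5)): β-rule — branch into F q5  //  F !(((q2 == q2) && (!q4 == q1)) == q5).
      branch 1.1 (add F q5):
        ○ open, literals {q5=F}.
      branch 1.2 (add F !(((q2 == q2) && (!q4 == q1)) == q5)):
        F !(((q2 == q2) && (!q4 == q1)) == q5): β-rule — branch into T ((q2 == q2) && (!q4 == q1)), T q5  //  F ((q2 == q2) && (!q4 == q1)), F q5.
          branch 1.2.1 (add T ((q2 == q2) && (!q4 == q1)), T q5):
            T ((q2 == q2) && (!q4 == q1)): α-rule — add T (q2 == q2), T (!q4 == q1).
            T (q2 == q2): β-rule — branch into T q2, T q2  //  F q2, F q2.
              branch 1.2.1.1 (add T q2, T q2):
                T (!q4 == q1): β-rule — branch into T !q4, T q1  //  F !q4, F q1.
                  branch 1.2.1.1.1 (add T !q4, T q1):
                    ○ open, literals {q1=T, q2=T, q4=F, q5=T}.
                  branch 1.2.1.1.2 (add F !q4, F q1):
                    ○ open, literals {q1=F, q2=T, q4=T, q5=T}.
              branch 1.2.1.2 (add F q2, F q2):
                T (!q4 == q1): β-rule — branch into T !q4, T q1  //  F !q4, F q1.
                  branch 1.2.1.2.1 (add T !q4, T q1):
                    ○ open, literals {q1=T, q2=F, q4=F, q5=T}.
                  branch 1.2.1.2.2 (add F !q4, F q1):
                    ○ open, literals {q1=F, q2=F, q4=T, q5=T}.
          branch 1.2.2 (add F ((q2 == q2) && (!q4 == q1)), F q5):
            F ((q2 == q2) && (!q4 == q1)): β-rule — branch into F (q2 == q2)  //  F (!q4 == q1).
              branch 1.2.2.1 (add F (q2 == q2)):
                F (q2 == q2): β-rule — branch into T q2, F q2  //  F q2, T q2.
                  branch 1.2.2.1.1 (add T q2, F q2):
                    × closes — contains both q2 and !q2.
                  branch 1.2.2.1.2 (add F q2, T q2):
                    × closes — contains both q2 and !q2.
              branch 1.2.2.2 (add F (!q4 == q1)):
                F (!q4 == q1): β-rule — branch into T !q4, F q1  //  F !q4, T q1.
                  branch 1.2.2.2.1 (add T !q4, F q1):
                    ○ open, literals {q1=F, q4=F, q5=F}.
                  branch 1.2.2.2.2 (add F !q4, T q1):
                    ○ open, literals {q1=T, q4=T, q5=F}.
  branch 2 (add T (q5 == !q6)):
    T (q5 == !q6): β-rule — branch into T q5, T !q6  //  F q5, F !q6.
      branch 2.1 (add T q5, T !q6):
        ○ open, literals {q5=T, q6=F}.
      branch 2.2 (add F q5, F !q6):
        ○ open, literals {q5=F, q6=T}.
2 branches closed, 9 open.
Each open branch fixes some atoms; the unmentioned ones are free. Counting distinct full assignments: branch {q5=F} (q1, q2, q3, q4, q6) contributes 32 new; branch {q1=T, q2=T, q4=F, q5=T} (q3, q6) contributes 4 new; branch {q1=F, q2=T, q4=T, q5=T} (q3, q6) contributes 4 new; branch {q1=T, q2=F, q4=F, q5=T} (q3, q6) contributes 4 new; branch {q1=F, q2=F, q4=T, q5=T} (q3, q6) contributes 4 new; branch {q1=F, q4=F, q5=F} (q2, q3, q6) contributes 0 new; branch {q1=T, q4=T, q5=F} (q2, q3, q6) contributes 0 new; branch {q5=T, q6=F} (q1, q2, q3, q4) contributes 8 new; branch {q5=F, q6=T} (q1, q2, q3, q4) contributes 0 new. Total: 56.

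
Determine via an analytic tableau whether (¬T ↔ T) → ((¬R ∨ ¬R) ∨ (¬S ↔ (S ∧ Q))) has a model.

Satisfiable

Initial set: {((¬T ↔ T) → ((¬R ∨ ¬R) ∨ (¬S ↔ (S ∧ Q))))}.
((¬T ↔ T) → ((¬R ∨ ¬R) ∨ (¬S ↔ (S ∧ Q)))): β-rule — branch into ¬(¬T ↔ T)  //  ((¬R ∨ ¬R) ∨ (¬S ↔ (S ∧ Q))).
  branch 1 (add ¬(¬T ↔ T)):
    ¬(¬T ↔ T): β-rule — branch into ¬T, ¬T  //  ¬¬T, T.
      branch 1.1 (add ¬T, ¬T):
        ○ open, literals {T=0}.
      branch 1.2 (add ¬¬T, T):
        ○ open, literals {T=1}.
  branch 2 (add ((¬R ∨ ¬R) ∨ (¬S ↔ (S ∧ Q)))):
    ((¬R ∨ ¬R) ∨ (¬S ↔ (S ∧ Q))): β-rule — branch into (¬R ∨ ¬R)  //  (¬S ↔ (S ∧ Q)).
      branch 2.1 (add (¬R ∨ ¬R)):
        (¬R ∨ ¬R): β-rule — branch into ¬R  //  ¬R.
          branch 2.1.1 (add ¬R):
            ○ open, literals {R=0}.
          branch 2.1.2 (add ¬R):
            ○ open, literals {R=0}.
      branch 2.2 (add (¬S ↔ (S ∧ Q))):
        (¬S ↔ (S ∧ Q)): β-rule — branch into ¬S, (S ∧ Q)  //  ¬¬S, ¬(S ∧ Q).
          branch 2.2.1 (add ¬S, (S ∧ Q)):
            (S ∧ Q): α-rule — add S, Q.
            × closes — contains both S and ¬S.
          branch 2.2.2 (add ¬¬S, ¬(S ∧ Q)):
            ¬(S ∧ Q): β-rule — branch into ¬S  //  ¬Q.
              branch 2.2.2.1 (add ¬S):
                × closes — contains both S and ¬S.
              branch 2.2.2.2 (add ¬Q):
                ○ open, literals {Q=0, S=1}.
2 branches closed, 5 open.
An open branch gives a satisfying assignment: T=0.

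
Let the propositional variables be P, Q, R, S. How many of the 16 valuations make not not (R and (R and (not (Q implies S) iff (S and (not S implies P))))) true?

2

Initial set: {not not (R and (R and (not (Q implies S) iff (S and (not S implies P)))))}.
not not (R and (R and (not (Q implies S) iff (S and (not S implies P))))): drop double negation, giving (R and (R and (not (Q implies S) iff (S and (not S implies P))))).
(R and (R and (not (Q implies S) iff (S and (not S implies P))))): α-rule — add R, (R and (not (Q implies S) iff (S and (not S implies P)))).
(R and (not (Q implies S) iff (S and (not S implies P)))): α-rule — add R, (not (Q implies S) iff (S and (not S implies P))).
(not (Q implies S) iff (S and (not S implies P))): β-rule — branch into not (Q implies S), (S and (not S implies P))  //  not not (Q implies S), not (S and (not S implies P)).
  branch 1 (add not (Q implies S), (S and (not S implies P))):
    not (Q implies S): α-rule — add Q, not S.
    (S and (not S implies P)): α-rule — add S, (not S implies P).
    × closes — contains both S and not S.
  branch 2 (add not not (Q implies S), not (S and (not S implies P))):
    not not (Q implies S): β-rule — branch into not Q  //  S.
      branch 2.1 (add not Q):
        not (S and (not S implies P)): β-rule — branch into not S  //  not (not S implies P).
          branch 2.1.1 (add not S):
            ○ open, literals {Q=false, R=true, S=false}.
          branch 2.1.2 (add not (not S implies P)):
            not (not S implies P): α-rule — add not S, not P.
            ○ open, literals {P=false, Q=false, R=true, S=false}.
      branch 2.2 (add S):
        not (S and (not S implies P)): β-rule — branch into not S  //  not (not S implies P).
          branch 2.2.1 (add not S):
            × closes — contains both S and not S.
          branch 2.2.2 (add not (not S implies P)):
            not (not S implies P): α-rule — add not S, not P.
            × closes — contains both S and not S.
3 branches closed, 2 open.
Each open branch fixes some atoms; the unmentioned ones are free. Counting distinct full assignments: branch {Q=false, R=true, S=false} (P) contributes 2 new; branch {P=false, Q=false, R=true, S=false} (none free) contributes 0 new. Total: 2.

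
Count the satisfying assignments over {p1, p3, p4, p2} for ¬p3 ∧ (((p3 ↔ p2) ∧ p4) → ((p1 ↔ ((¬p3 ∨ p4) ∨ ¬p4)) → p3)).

7

Initial set: {T (¬p3 ∧ (((p3 ↔ p2) ∧ p4) → ((p1 ↔ ((¬p3 ∨ p4) ∨ ¬p4)) → p3)))}.
T (¬p3 ∧ (((p3 ↔ p2) ∧ p4) → ((p1 ↔ ((¬p3 ∨ p4) ∨ ¬p4)) → p3))): α-rule — add T ¬p3, T (((p3 ↔ p2) ∧ p4) → ((p1 ↔ ((¬p3 ∨ p4) ∨ ¬p4)) → p3)).
T (((p3 ↔ p2) ∧ p4) → ((p1 ↔ ((¬p3 ∨ p4) ∨ ¬p4)) → p3)): β-rule — branch into F ((p3 ↔ p2) ∧ p4)  //  T ((p1 ↔ ((¬p3 ∨ p4) ∨ ¬p4)) → p3).
  branch 1 (add F ((p3 ↔ p2) ∧ p4)):
    F ((p3 ↔ p2) ∧ p4): β-rule — branch into F (p3 ↔ p2)  //  F p4.
      branch 1.1 (add F (p3 ↔ p2)):
        F (p3 ↔ p2): β-rule — branch into T p3, F p2  //  F p3, T p2.
          branch 1.1.1 (add T p3, F p2):
            × closes — contains both p3 and ¬p3.
          branch 1.1.2 (add F p3, T p2):
            ○ open, literals {p2=true, p3=false}.
      branch 1.2 (add F p4):
        ○ open, literals {p3=false, p4=false}.
  branch 2 (add T ((p1 ↔ ((¬p3 ∨ p4) ∨ ¬p4)) → p3)):
    T ((p1 ↔ ((¬p3 ∨ p4) ∨ ¬p4)) → p3): β-rule — branch into F (p1 ↔ ((¬p3 ∨ p4) ∨ ¬p4))  //  T p3.
      branch 2.1 (add F (p1 ↔ ((¬p3 ∨ p4) ∨ ¬p4))):
        F (p1 ↔ ((¬p3 ∨ p4) ∨ ¬p4)): β-rule — branch into T p1, F ((¬p3 ∨ p4) ∨ ¬p4)  //  F p1, T ((¬p3 ∨ p4) ∨ ¬p4).
          branch 2.1.1 (add T p1, F ((¬p3 ∨ p4) ∨ ¬p4)):
            F ((¬p3 ∨ p4) ∨ ¬p4): α-rule — add F (¬p3 ∨ p4), F ¬p4.
            F (¬p3 ∨ p4): α-rule — add F ¬p3, F p4.
            × closes — contains both p3 and ¬p3.
          branch 2.1.2 (add F p1, T ((¬p3 ∨ p4) ∨ ¬p4)):
            T ((¬p3 ∨ p4) ∨ ¬p4): β-rule — branch into T (¬p3 ∨ p4)  //  T ¬p4.
              branch 2.1.2.1 (add T (¬p3 ∨ p4)):
                T (¬p3 ∨ p4): β-rule — branch into T ¬p3  //  T p4.
                  branch 2.1.2.1.1 (add T ¬p3):
                    ○ open, literals {p1=false, p3=false}.
                  branch 2.1.2.1.2 (add T p4):
                    ○ open, literals {p1=false, p3=false, p4=true}.
              branch 2.1.2.2 (add T ¬p4):
                ○ open, literals {p1=false, p3=false, p4=false}.
      branch 2.2 (add T p3):
        × closes — contains both p3 and ¬p3.
3 branches closed, 5 open.
Each open branch fixes some atoms; the unmentioned ones are free. Counting distinct full assignments: branch {p2=true, p3=false} (p1, p4) contributes 4 new; branch {p3=false, p4=false} (p1, p2) contributes 2 new; branch {p1=false, p3=false} (p4, p2) contributes 1 new; branch {p1=false, p3=false, p4=true} (p2) contributes 0 new; branch {p1=false, p3=false, p4=false} (p2) contributes 0 new. Total: 7.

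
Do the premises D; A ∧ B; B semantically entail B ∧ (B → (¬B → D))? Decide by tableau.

Initial set: {D; (A ∧ B); B; ¬(B ∧ (B → (¬B → D)))}.
(A ∧ B): α-rule — add A, B.
¬(B ∧ (B → (¬B → D))): β-rule — branch into ¬B  //  ¬(B → (¬B → D)).
  branch 1 (add ¬B):
    × closes — contains both B and ¬B.
  branch 2 (add ¬(B → (¬B → D))):
    ¬(B → (¬B → D)): α-rule — add B, ¬(¬B → D).
    ¬(¬B → D): α-rule — add ¬B, ¬D.
    × closes — contains both B and ¬B.
All 2 branches close.
Every branch closed, so the premises entail the conclusion.

Yes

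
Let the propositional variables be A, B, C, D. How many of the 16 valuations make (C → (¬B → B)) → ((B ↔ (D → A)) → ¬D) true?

13

Initial set: {T ((C → (¬B → B)) → ((B ↔ (D → A)) → ¬D))}.
T ((C → (¬B → B)) → ((B ↔ (D → A)) → ¬D)): β-rule — branch into F (C → (¬B → B))  //  T ((B ↔ (D → A)) → ¬D).
  branch 1 (add F (C → (¬B → B))):
    F (C → (¬B → B)): α-rule — add T C, F (¬B → B).
    F (¬B → B): α-rule — add T ¬B, F B.
    ○ open, literals {B=0, C=1}.
  branch 2 (add T ((B ↔ (D → A)) → ¬D)):
    T ((B ↔ (D → A)) → ¬D): β-rule — branch into F (B ↔ (D → A))  //  T ¬D.
      branch 2.1 (add F (B ↔ (D → A))):
        F (B ↔ (D → A)): β-rule — branch into T B, F (D → A)  //  F B, T (D → A).
          branch 2.1.1 (add T B, F (D → A)):
            F (D → A): α-rule — add T D, F A.
            ○ open, literals {A=0, B=1, D=1}.
          branch 2.1.2 (add F B, T (D → A)):
            T (D → A): β-rule — branch into F D  //  T A.
              branch 2.1.2.1 (add F D):
                ○ open, literals {B=0, D=0}.
              branch 2.1.2.2 (add T A):
                ○ open, literals {A=1, B=0}.
      branch 2.2 (add T ¬D):
        ○ open, literals {D=0}.
0 branches closed, 5 open.
Each open branch fixes some atoms; the unmentioned ones are free. Counting distinct full assignments: branch {B=0, C=1} (A, D) contributes 4 new; branch {A=0, B=1, D=1} (C) contributes 2 new; branch {B=0, D=0} (A, C) contributes 2 new; branch {A=1, B=0} (C, D) contributes 1 new; branch {D=0} (A, B, C) contributes 4 new. Total: 13.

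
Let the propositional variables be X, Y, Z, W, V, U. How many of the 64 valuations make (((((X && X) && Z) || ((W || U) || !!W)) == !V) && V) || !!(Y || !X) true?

49

Initial set: {((((((X && X) && Z) || ((W || U) || !!W)) == !V) && V) || !!(Y || !X))}.
((((((X && X) && Z) || ((W || U) || !!W)) == !V) && V) || !!(Y || !X)): β-rule — branch into (((((X && X) && Z) || ((W || U) || !!W)) == !V) && V)  //  !!(Y || !X).
  branch 1 (add (((((X && X) && Z) || ((W || U) || !!W)) == !V) && V)):
    (((((X && X) && Z) || ((W || U) || !!W)) == !V) && V): α-rule — add ((((X && X) && Z) || ((W || U) || !!W)) == !V), V.
    ((((X && X) && Z) || ((W || U) || !!W)) == !V): β-rule — branch into (((X && X) && Z) || ((W || U) || !!W)), !V  //  !(((X && X) && Z) || ((W || U) || !!W)), !!V.
      branch 1.1 (add (((X && X) && Z) || ((W || U) || !!W)), !V):
        × closes — contains both V and !V.
      branch 1.2 (add !(((X && X) && Z) || ((W || U) || !!W)), !!V):
        !(((X && X) && Z) || ((W || U) || !!W)): α-rule — add !((X && X) && Z), !((W || U) || !!W).
        !((W || U) || !!W): α-rule — add !(W || U), !!!W.
        !(W || U): α-rule — add !W, !U.
        !!!W: drop double negation, giving !W.
        !((X && X) && Z): β-rule — branch into !(X && X)  //  !Z.
          branch 1.2.1 (add !(X && X)):
            !(X && X): β-rule — branch into !X  //  !X.
              branch 1.2.1.1 (add !X):
                ○ open, literals {U=F, V=T, W=F, X=F}.
              branch 1.2.1.2 (add !X):
                ○ open, literals {U=F, V=T, W=F, X=F}.
          branch 1.2.2 (add !Z):
            ○ open, literals {U=F, V=T, W=F, Z=F}.
  branch 2 (add !!(Y || !X)):
    !!(Y || !X): drop double negation, giving (Y || !X).
    (Y || !X): β-rule — branch into Y  //  !X.
      branch 2.1 (add Y):
        ○ open, literals {Y=T}.
      branch 2.2 (add !X):
        ○ open, literals {X=F}.
1 branch closed, 5 open.
Each open branch fixes some atoms; the unmentioned ones are free. Counting distinct full assignments: branch {U=F, V=T, W=F, X=F} (Y, Z) contributes 4 new; branch {U=F, V=T, W=F, X=F} (Y, Z) contributes 0 new; branch {U=F, V=T, W=F, Z=F} (X, Y) contributes 2 new; branch {Y=T} (X, Z, W, V, U) contributes 29 new; branch {X=F} (Y, Z, W, V, U) contributes 14 new. Total: 49.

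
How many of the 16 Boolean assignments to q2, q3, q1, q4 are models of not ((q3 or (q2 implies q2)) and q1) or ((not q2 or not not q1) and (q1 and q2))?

Initial set: {(not ((q3 or (q2 implies q2)) and q1) or ((not q2 or not not q1) and (q1 and q2)))}.
(not ((q3 or (q2 implies q2)) and q1) or ((not q2 or not not q1) and (q1 and q2))): β-rule — branch into not ((q3 or (q2 implies q2)) and q1)  //  ((not q2 or not not q1) and (q1 and q2)).
  branch 1 (add not ((q3 or (q2 implies q2)) and q1)):
    not ((q3 or (q2 implies q2)) and q1): β-rule — branch into not (q3 or (q2 implies q2))  //  not q1.
      branch 1.1 (add not (q3 or (q2 implies q2))):
        not (q3 or (q2 implies q2)): α-rule — add not q3, not (q2 implies q2).
        not (q2 implies q2): α-rule — add q2, not q2.
        × closes — contains both q2 and not q2.
      branch 1.2 (add not q1):
        ○ open, literals {q1=false}.
  branch 2 (add ((not q2 or not not q1) and (q1 and q2))):
    ((not q2 or not not q1) and (q1 and q2)): α-rule — add (not q2 or not not q1), (q1 and q2).
    (q1 and q2): α-rule — add q1, q2.
    (not q2 or not not q1): β-rule — branch into not q2  //  not not q1.
      branch 2.1 (add not q2):
        × closes — contains both q2 and not q2.
      branch 2.2 (add not not q1):
        not not q1: drop double negation, giving q1.
        ○ open, literals {q1=true, q2=true}.
2 branches closed, 2 open.
Each open branch fixes some atoms; the unmentioned ones are free. Counting distinct full assignments: branch {q1=false} (q2, q3, q4) contributes 8 new; branch {q1=true, q2=true} (q3, q4) contributes 4 new. Total: 12.

12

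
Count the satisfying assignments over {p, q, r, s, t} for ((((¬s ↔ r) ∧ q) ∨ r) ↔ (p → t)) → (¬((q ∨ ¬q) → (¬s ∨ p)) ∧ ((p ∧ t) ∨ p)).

14

Initial set: {(((((¬s ↔ r) ∧ q) ∨ r) ↔ (p → t)) → (¬((q ∨ ¬q) → (¬s ∨ p)) ∧ ((p ∧ t) ∨ p)))}.
(((((¬s ↔ r) ∧ q) ∨ r) ↔ (p → t)) → (¬((q ∨ ¬q) → (¬s ∨ p)) ∧ ((p ∧ t) ∨ p))): β-rule — branch into ¬((((¬s ↔ r) ∧ q) ∨ r) ↔ (p → t))  //  (¬((q ∨ ¬q) → (¬s ∨ p)) ∧ ((p ∧ t) ∨ p)).
  branch 1 (add ¬((((¬s ↔ r) ∧ q) ∨ r) ↔ (p → t))):
    ¬((((¬s ↔ r) ∧ q) ∨ r) ↔ (p → t)): β-rule — branch into (((¬s ↔ r) ∧ q) ∨ r), ¬(p → t)  //  ¬(((¬s ↔ r) ∧ q) ∨ r), (p → t).
      branch 1.1 (add (((¬s ↔ r) ∧ q) ∨ r), ¬(p → t)):
        ¬(p → t): α-rule — add p, ¬t.
        (((¬s ↔ r) ∧ q) ∨ r): β-rule — branch into ((¬s ↔ r) ∧ q)  //  r.
          branch 1.1.1 (add ((¬s ↔ r) ∧ q)):
            ((¬s ↔ r) ∧ q): α-rule — add (¬s ↔ r), q.
            (¬s ↔ r): β-rule — branch into ¬s, r  //  ¬¬s, ¬r.
              branch 1.1.1.1 (add ¬s, r):
                ○ open, literals {p=T, q=T, r=T, s=F, t=F}.
              branch 1.1.1.2 (add ¬¬s, ¬r):
                ○ open, literals {p=T, q=T, r=F, s=T, t=F}.
          branch 1.1.2 (add r):
            ○ open, literals {p=T, r=T, t=F}.
      branch 1.2 (add ¬(((¬s ↔ r) ∧ q) ∨ r), (p → t)):
        ¬(((¬s ↔ r) ∧ q) ∨ r): α-rule — add ¬((¬s ↔ r) ∧ q), ¬r.
        (p → t): β-rule — branch into ¬p  //  t.
          branch 1.2.1 (add ¬p):
            ¬((¬s ↔ r) ∧ q): β-rule — branch into ¬(¬s ↔ r)  //  ¬q.
              branch 1.2.1.1 (add ¬(¬s ↔ r)):
                ¬(¬s ↔ r): β-rule — branch into ¬s, ¬r  //  ¬¬s, r.
                  branch 1.2.1.1.1 (add ¬s, ¬r):
                    ○ open, literals {p=F, r=F, s=F}.
                  branch 1.2.1.1.2 (add ¬¬s, r):
                    × closes — contains both r and ¬r.
              branch 1.2.1.2 (add ¬q):
                ○ open, literals {p=F, q=F, r=F}.
          branch 1.2.2 (add t):
            ¬((¬s ↔ r) ∧ q): β-rule — branch into ¬(¬s ↔ r)  //  ¬q.
              branch 1.2.2.1 (add ¬(¬s ↔ r)):
                ¬(¬s ↔ r): β-rule — branch into ¬s, ¬r  //  ¬¬s, r.
                  branch 1.2.2.1.1 (add ¬s, ¬r):
                    ○ open, literals {r=F, s=F, t=T}.
                  branch 1.2.2.1.2 (add ¬¬s, r):
                    × closes — contains both r and ¬r.
              branch 1.2.2.2 (add ¬q):
                ○ open, literals {q=F, r=F, t=T}.
  branch 2 (add (¬((q ∨ ¬q) → (¬s ∨ p)) ∧ ((p ∧ t) ∨ p))):
    (¬((q ∨ ¬q) → (¬s ∨ p)) ∧ ((p ∧ t) ∨ p)): α-rule — add ¬((q ∨ ¬q) → (¬s ∨ p)), ((p ∧ t) ∨ p).
    ¬((q ∨ ¬q) → (¬s ∨ p)): α-rule — add (q ∨ ¬q), ¬(¬s ∨ p).
    ¬(¬s ∨ p): α-rule — add ¬¬s, ¬p.
    ((p ∧ t) ∨ p): β-rule — branch into (p ∧ t)  //  p.
      branch 2.1 (add (p ∧ t)):
        (p ∧ t): α-rule — add p, t.
        × closes — contains both p and ¬p.
      branch 2.2 (add p):
        × closes — contains both p and ¬p.
4 branches closed, 7 open.
Each open branch fixes some atoms; the unmentioned ones are free. Counting distinct full assignments: branch {p=T, q=T, r=T, s=F, t=F} (none free) contributes 1 new; branch {p=T, q=T, r=F, s=T, t=F} (none free) contributes 1 new; branch {p=T, r=T, t=F} (q, s) contributes 3 new; branch {p=F, r=F, s=F} (q, t) contributes 4 new; branch {p=F, q=F, r=F} (s, t) contributes 2 new; branch {r=F, s=F, t=T} (p, q) contributes 2 new; branch {q=F, r=F, t=T} (p, s) contributes 1 new. Total: 14.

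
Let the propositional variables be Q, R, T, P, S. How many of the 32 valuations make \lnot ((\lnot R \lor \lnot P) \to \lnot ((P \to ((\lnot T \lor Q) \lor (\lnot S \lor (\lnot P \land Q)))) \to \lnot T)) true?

Initial set: {T \lnot ((\lnot R \lor \lnot P) \to \lnot ((P \to ((\lnot T \lor Q) \lor (\lnot S \lor (\lnot P \land Q)))) \to \lnot T))}.
T \lnot ((\lnot R \lor \lnot P) \to \lnot ((P \to ((\lnot T \lor Q) \lor (\lnot S \lor (\lnot P \land Q)))) \to \lnot T)): α-rule — add T (\lnot R \lor \lnot P), F \lnot ((P \to ((\lnot T \lor Q) \lor (\lnot S \lor (\lnot P \land Q)))) \to \lnot T).
T (\lnot R \lor \lnot P): β-rule — branch into T \lnot R  //  T \lnot P.
  branch 1 (add T \lnot R):
    F \lnot ((P \to ((\lnot T \lor Q) \lor (\lnot S \lor (\lnot P \land Q)))) \to \lnot T): β-rule — branch into F (P \to ((\lnot T \lor Q) \lor (\lnot S \lor (\lnot P \land Q))))  //  T \lnot T.
      branch 1.1 (add F (P \to ((\lnot T \lor Q) \lor (\lnot S \lor (\lnot P \land Q))))):
        F (P \to ((\lnot T \lor Q) \lor (\lnot S \lor (\lnot P \land Q)))): α-rule — add T P, F ((\lnot T \lor Q) \lor (\lnot S \lor (\lnot P \land Q))).
        F ((\lnot T \lor Q) \lor (\lnot S \lor (\lnot P \land Q))): α-rule — add F (\lnot T \lor Q), F (\lnot S \lor (\lnot P \land Q)).
        F (\lnot T \lor Q): α-rule — add F \lnot T, F Q.
        F (\lnot S \lor (\lnot P \land Q)): α-rule — add F \lnot S, F (\lnot P \land Q).
        F (\lnot P \land Q): β-rule — branch into F \lnot P  //  F Q.
          branch 1.1.1 (add F \lnot P):
            ○ open, literals {P=true, Q=false, R=false, S=true, T=true}.
          branch 1.1.2 (add F Q):
            ○ open, literals {P=true, Q=false, R=false, S=true, T=true}.
      branch 1.2 (add T \lnot T):
        ○ open, literals {R=false, T=false}.
  branch 2 (add T \lnot P):
    F \lnot ((P \to ((\lnot T \lor Q) \lor (\lnot S \lor (\lnot P \land Q)))) \to \lnot T): β-rule — branch into F (P \to ((\lnot T \lor Q) \lor (\lnot S \lor (\lnot P \land Q))))  //  T \lnot T.
      branch 2.1 (add F (P \to ((\lnot T \lor Q) \lor (\lnot S \lor (\lnot P \land Q))))):
        F (P \to ((\lnot T \lor Q) \lor (\lnot S \lor (\lnot P \land Q)))): α-rule — add T P, F ((\lnot T \lor Q) \lor (\lnot S \lor (\lnot P \land Q))).
        × closes — contains both P and \lnot P.
      branch 2.2 (add T \lnot T):
        ○ open, literals {P=false, T=false}.
1 branch closed, 4 open.
Each open branch fixes some atoms; the unmentioned ones are free. Counting distinct full assignments: branch {P=true, Q=false, R=false, S=true, T=true} (none free) contributes 1 new; branch {P=true, Q=false, R=false, S=true, T=true} (none free) contributes 0 new; branch {R=false, T=false} (Q, P, S) contributes 8 new; branch {P=false, T=false} (Q, R, S) contributes 4 new. Total: 13.

13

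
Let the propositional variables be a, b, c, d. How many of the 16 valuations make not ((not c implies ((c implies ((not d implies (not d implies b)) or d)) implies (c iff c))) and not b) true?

8

Initial set: {not ((not c implies ((c implies ((not d implies (not d implies b)) or d)) implies (c iff c))) and not b)}.
not ((not c implies ((c implies ((not d implies (not d implies b)) or d)) implies (c iff c))) and not b): β-rule — branch into not (not c implies ((c implies ((not d implies (not d implies b)) or d)) implies (c iff c)))  //  not not b.
  branch 1 (add not (not c implies ((c implies ((not d implies (not d implies b)) or d)) implies (c iff c)))):
    not (not c implies ((c implies ((not d implies (not d implies b)) or d)) implies (c iff c))): α-rule — add not c, not ((c implies ((not d implies (not d implies b)) or d)) implies (c iff c)).
    not ((c implies ((not d implies (not d implies b)) or d)) implies (c iff c)): α-rule — add (c implies ((not d implies (not d implies b)) or d)), not (c iff c).
    (c implies ((not d implies (not d implies b)) or d)): β-rule — branch into not c  //  ((not d implies (not d implies b)) or d).
      branch 1.1 (add not c):
        not (c iff c): β-rule — branch into c, not c  //  not c, c.
          branch 1.1.1 (add c, not c):
            × closes — contains both c and not c.
          branch 1.1.2 (add not c, c):
            × closes — contains both c and not c.
      branch 1.2 (add ((not d implies (not d implies b)) or d)):
        not (c iff c): β-rule — branch into c, not c  //  not c, c.
          branch 1.2.1 (add c, not c):
            × closes — contains both c and not c.
          branch 1.2.2 (add not c, c):
            × closes — contains both c and not c.
  branch 2 (add not not b):
    ○ open, literals {b=true}.
4 branches closed, 1 open.
Each open branch fixes some atoms; the unmentioned ones are free. Counting distinct full assignments: branch {b=true} (a, c, d) contributes 8 new. Total: 8.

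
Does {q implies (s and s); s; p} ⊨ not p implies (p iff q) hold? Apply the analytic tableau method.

Initial set: {T (q implies (s and s)); T s; T p; F (not p implies (p iff q))}.
F (not p implies (p iff q)): α-rule — add T not p, F (p iff q).
× closes — contains both p and not p.
All 1 branch closes.
Every branch closed, so the premises entail the conclusion.

Yes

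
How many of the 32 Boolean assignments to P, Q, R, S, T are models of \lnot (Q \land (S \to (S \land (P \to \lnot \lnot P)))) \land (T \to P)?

12

Initial set: {(\lnot (Q \land (S \to (S \land (P \to \lnot \lnot P)))) \land (T \to P))}.
(\lnot (Q \land (S \to (S \land (P \to \lnot \lnot P)))) \land (T \to P)): α-rule — add \lnot (Q \land (S \to (S \land (P \to \lnot \lnot P)))), (T \to P).
\lnot (Q \land (S \to (S \land (P \to \lnot \lnot P)))): β-rule — branch into \lnot Q  //  \lnot (S \to (S \land (P \to \lnot \lnot P))).
  branch 1 (add \lnot Q):
    (T \to P): β-rule — branch into \lnot T  //  P.
      branch 1.1 (add \lnot T):
        ○ open, literals {Q=F, T=F}.
      branch 1.2 (add P):
        ○ open, literals {P=T, Q=F}.
  branch 2 (add \lnot (S \to (S \land (P \to \lnot \lnot P)))):
    \lnot (S \to (S \land (P \to \lnot \lnot P))): α-rule — add S, \lnot (S \land (P \to \lnot \lnot P)).
    (T \to P): β-rule — branch into \lnot T  //  P.
      branch 2.1 (add \lnot T):
        \lnot (S \land (P \to \lnot \lnot P)): β-rule — branch into \lnot S  //  \lnot (P \to \lnot \lnot P).
          branch 2.1.1 (add \lnot S):
            × closes — contains both S and \lnot S.
          branch 2.1.2 (add \lnot (P \to \lnot \lnot P)):
            \lnot (P \to \lnot \lnot P): α-rule — add P, \lnot \lnot \lnot P.
            \lnot \lnot \lnot P: drop double negation, giving \lnot P.
            × closes — contains both P and \lnot P.
      branch 2.2 (add P):
        \lnot (S \land (P \to \lnot \lnot P)): β-rule — branch into \lnot S  //  \lnot (P \to \lnot \lnot P).
          branch 2.2.1 (add \lnot S):
            × closes — contains both S and \lnot S.
          branch 2.2.2 (add \lnot (P \to \lnot \lnot P)):
            \lnot (P \to \lnot \lnot P): α-rule — add P, \lnot \lnot \lnot P.
            \lnot \lnot \lnot P: drop double negation, giving \lnot P.
            × closes — contains both P and \lnot P.
4 branches closed, 2 open.
Each open branch fixes some atoms; the unmentioned ones are free. Counting distinct full assignments: branch {Q=F, T=F} (P, R, S) contributes 8 new; branch {P=T, Q=F} (R, S, T) contributes 4 new. Total: 12.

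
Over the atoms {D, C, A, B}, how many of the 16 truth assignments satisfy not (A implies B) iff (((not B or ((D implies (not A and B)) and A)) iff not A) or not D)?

Initial set: {(not (A implies B) iff (((not B or ((D implies (not A and B)) and A)) iff not A) or not D))}.
(not (A implies B) iff (((not B or ((D implies (not A and B)) and A)) iff not A) or not D)): β-rule — branch into not (A implies B), (((not B or ((D implies (not A and B)) and A)) iff not A) or not D)  //  not not (A implies B), not (((not B or ((D implies (not A and B)) and A)) iff not A) or not D).
  branch 1 (add not (A implies B), (((not B or ((D implies (not A and B)) and A)) iff not A) or not D)):
    not (A implies B): α-rule — add A, not B.
    (((not B or ((D implies (not A and B)) and A)) iff not A) or not D): β-rule — branch into ((not B or ((D implies (not A and B)) and A)) iff not A)  //  not D.
      branch 1.1 (add ((not B or ((D implies (not A and B)) and A)) iff not A)):
        ((not B or ((D implies (not A and B)) and A)) iff not A): β-rule — branch into (not B or ((D implies (not A and B)) and A)), not A  //  not (not B or ((D implies (not A and B)) and A)), not not A.
          branch 1.1.1 (add (not B or ((D implies (not A and B)) and A)), not A):
            × closes — contains both A and not A.
          branch 1.1.2 (add not (not B or ((D implies (not A and B)) and A)), not not A):
            not (not B or ((D implies (not A and B)) and A)): α-rule — add not not B, not ((D implies (not A and B)) and A).
            × closes — contains both B and not B.
      branch 1.2 (add not D):
        ○ open, literals {A=T, B=F, D=F}.
  branch 2 (add not not (A implies B), not (((not B or ((D implies (not A and B)) and A)) iff not A) or not D)):
    not (((not B or ((D implies (not A and B)) and A)) iff not A) or not D): α-rule — add not ((not B or ((D implies (not A and B)) and A)) iff not A), not not D.
    not not (A implies B): β-rule — branch into not A  //  B.
      branch 2.1 (add not A):
        not ((not B or ((D implies (not A and B)) and A)) iff not A): β-rule — branch into (not B or ((D implies (not A and B)) and A)), not not A  //  not (not B or ((D implies (not A and B)) and A)), not A.
          branch 2.1.1 (add (not B or ((D implies (not A and B)) and A)), not not A):
            × closes — contains both A and not A.
          branch 2.1.2 (add not (not B or ((D implies (not A and B)) and A)), not A):
            not (not B or ((D implies (not A and B)) and A)): α-rule — add not not B, not ((D implies (not A and B)) and A).
            not ((D implies (not A and B)) and A): β-rule — branch into not (D implies (not A and B))  //  not A.
              branch 2.1.2.1 (add not (D implies (not A and B))):
                not (D implies (not A and B)): α-rule — add D, not (not A and B).
                not (not A and B): β-rule — branch into not not A  //  not B.
                  branch 2.1.2.1.1 (add not not A):
                    × closes — contains both A and not A.
                  branch 2.1.2.1.2 (add not B):
                    × closes — contains both B and not B.
              branch 2.1.2.2 (add not A):
                ○ open, literals {A=F, B=T, D=T}.
      branch 2.2 (add B):
        not ((not B or ((D implies (not A and B)) and A)) iff not A): β-rule — branch into (not B or ((D implies (not A and B)) and A)), not not A  //  not (not B or ((D implies (not A and B)) and A)), not A.
          branch 2.2.1 (add (not B or ((D implies (not A and B)) and A)), not not A):
            (not B or ((D implies (not A and B)) and A)): β-rule — branch into not B  //  ((D implies (not A and B)) and A).
              branch 2.2.1.1 (add not B):
                × closes — contains both B and not B.
              branch 2.2.1.2 (add ((D implies (not A and B)) and A)):
                ((D implies (not A and B)) and A): α-rule — add (D implies (not A and B)), A.
                (D implies (not A and B)): β-rule — branch into not D  //  (not A and B).
                  branch 2.2.1.2.1 (add not D):
                    × closes — contains both D and not D.
                  branch 2.2.1.2.2 (add (not A and B)):
                    (not A and B): α-rule — add not A, B.
                    × closes — contains both A and not A.
          branch 2.2.2 (add not (not B or ((D implies (not A and B)) and A)), not A):
            not (not B or ((D implies (not A and B)) and A)): α-rule — add not not B, not ((D implies (not A and B)) and A).
            not ((D implies (not A and B)) and A): β-rule — branch into not (D implies (not A and B))  //  not A.
              branch 2.2.2.1 (add not (D implies (not A and B))):
                not (D implies (not A and B)): α-rule — add D, not (not A and B).
                not (not A and B): β-rule — branch into not not A  //  not B.
                  branch 2.2.2.1.1 (add not not A):
                    × closes — contains both A and not A.
                  branch 2.2.2.1.2 (add not B):
                    × closes — contains both B and not B.
              branch 2.2.2.2 (add not A):
                ○ open, literals {A=F, B=T, D=T}.
10 branches closed, 3 open.
Each open branch fixes some atoms; the unmentioned ones are free. Counting distinct full assignments: branch {A=T, B=F, D=F} (C) contributes 2 new; branch {A=F, B=T, D=T} (C) contributes 2 new; branch {A=F, B=T, D=T} (C) contributes 0 new. Total: 4.

4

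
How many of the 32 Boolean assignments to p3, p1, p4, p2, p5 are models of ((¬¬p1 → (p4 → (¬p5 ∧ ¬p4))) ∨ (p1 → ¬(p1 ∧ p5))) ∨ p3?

Initial set: {(((¬¬p1 → (p4 → (¬p5 ∧ ¬p4))) ∨ (p1 → ¬(p1 ∧ p5))) ∨ p3)}.
(((¬¬p1 → (p4 → (¬p5 ∧ ¬p4))) ∨ (p1 → ¬(p1 ∧ p5))) ∨ p3): β-rule — branch into ((¬¬p1 → (p4 → (¬p5 ∧ ¬p4))) ∨ (p1 → ¬(p1 ∧ p5)))  //  p3.
  branch 1 (add ((¬¬p1 → (p4 → (¬p5 ∧ ¬p4))) ∨ (p1 → ¬(p1 ∧ p5)))):
    ((¬¬p1 → (p4 → (¬p5 ∧ ¬p4))) ∨ (p1 → ¬(p1 ∧ p5))): β-rule — branch into (¬¬p1 → (p4 → (¬p5 ∧ ¬p4)))  //  (p1 → ¬(p1 ∧ p5)).
      branch 1.1 (add (¬¬p1 → (p4 → (¬p5 ∧ ¬p4)))):
        (¬¬p1 → (p4 → (¬p5 ∧ ¬p4))): β-rule — branch into ¬¬¬p1  //  (p4 → (¬p5 ∧ ¬p4)).
          branch 1.1.1 (add ¬¬¬p1):
            ¬¬¬p1: drop double negation, giving ¬p1.
            ○ open, literals {p1=0}.
          branch 1.1.2 (add (p4 → (¬p5 ∧ ¬p4))):
            (p4 → (¬p5 ∧ ¬p4)): β-rule — branch into ¬p4  //  (¬p5 ∧ ¬p4).
              branch 1.1.2.1 (add ¬p4):
                ○ open, literals {p4=0}.
              branch 1.1.2.2 (add (¬p5 ∧ ¬p4)):
                (¬p5 ∧ ¬p4): α-rule — add ¬p5, ¬p4.
                ○ open, literals {p4=0, p5=0}.
      branch 1.2 (add (p1 → ¬(p1 ∧ p5))):
        (p1 → ¬(p1 ∧ p5)): β-rule — branch into ¬p1  //  ¬(p1 ∧ p5).
          branch 1.2.1 (add ¬p1):
            ○ open, literals {p1=0}.
          branch 1.2.2 (add ¬(p1 ∧ p5)):
            ¬(p1 ∧ p5): β-rule — branch into ¬p1  //  ¬p5.
              branch 1.2.2.1 (add ¬p1):
                ○ open, literals {p1=0}.
              branch 1.2.2.2 (add ¬p5):
                ○ open, literals {p5=0}.
  branch 2 (add p3):
    ○ open, literals {p3=1}.
0 branches closed, 7 open.
Each open branch fixes some atoms; the unmentioned ones are free. Counting distinct full assignments: branch {p1=0} (p3, p4, p2, p5) contributes 16 new; branch {p4=0} (p3, p1, p2, p5) contributes 8 new; branch {p4=0, p5=0} (p3, p1, p2) contributes 0 new; branch {p1=0} (p3, p4, p2, p5) contributes 0 new; branch {p1=0} (p3, p4, p2, p5) contributes 0 new; branch {p5=0} (p3, p1, p4, p2) contributes 4 new; branch {p3=1} (p1, p4, p2, p5) contributes 2 new. Total: 30.

30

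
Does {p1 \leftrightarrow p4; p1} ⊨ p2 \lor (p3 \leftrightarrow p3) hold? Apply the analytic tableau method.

Initial set: {(p1 \leftrightarrow p4); p1; \lnot (p2 \lor (p3 \leftrightarrow p3))}.
\lnot (p2 \lor (p3 \leftrightarrow p3)): α-rule — add \lnot p2, \lnot (p3 \leftrightarrow p3).
(p1 \leftrightarrow p4): β-rule — branch into p1, p4  //  \lnot p1, \lnot p4.
  branch 1 (add p1, p4):
    \lnot (p3 \leftrightarrow p3): β-rule — branch into p3, \lnot p3  //  \lnot p3, p3.
      branch 1.1 (add p3, \lnot p3):
        × closes — contains both p3 and \lnot p3.
      branch 1.2 (add \lnot p3, p3):
        × closes — contains both p3 and \lnot p3.
  branch 2 (add \lnot p1, \lnot p4):
    × closes — contains both p1 and \lnot p1.
All 3 branches close.
Every branch closed, so the premises entail the conclusion.

Yes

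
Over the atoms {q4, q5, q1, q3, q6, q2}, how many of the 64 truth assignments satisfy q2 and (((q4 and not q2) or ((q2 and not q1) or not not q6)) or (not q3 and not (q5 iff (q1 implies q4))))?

Initial set: {(q2 and (((q4 and not q2) or ((q2 and not q1) or not not q6)) or (not q3 and not (q5 iff (q1 implies q4)))))}.
(q2 and (((q4 and not q2) or ((q2 and not q1) or not not q6)) or (not q3 and not (q5 iff (q1 implies q4))))): α-rule — add q2, (((q4 and not q2) or ((q2 and not q1) or not not q6)) or (not q3 and not (q5 iff (q1 implies q4)))).
(((q4 and not q2) or ((q2 and not q1) or not not q6)) or (not q3 and not (q5 iff (q1 implies q4)))): β-rule — branch into ((q4 and not q2) or ((q2 and not q1) or not not q6))  //  (not q3 and not (q5 iff (q1 implies q4))).
  branch 1 (add ((q4 and not q2) or ((q2 and not q1) or not not q6))):
    ((q4 and not q2) or ((q2 and not q1) or not not q6)): β-rule — branch into (q4 and not q2)  //  ((q2 and not q1) or not not q6).
      branch 1.1 (add (q4 and not q2)):
        (q4 and not q2): α-rule — add q4, not q2.
        × closes — contains both q2 and not q2.
      branch 1.2 (add ((q2 and not q1) or not not q6)):
        ((q2 and not q1) or not not q6): β-rule — branch into (q2 and not q1)  //  not not q6.
          branch 1.2.1 (add (q2 and not q1)):
            (q2 and not q1): α-rule — add q2, not q1.
            ○ open, literals {q1=false, q2=true}.
          branch 1.2.2 (add not not q6):
            not not q6: drop double negation, giving q6.
            ○ open, literals {q2=true, q6=true}.
  branch 2 (add (not q3 and not (q5 iff (q1 implies q4)))):
    (not q3 and not (q5 iff (q1 implies q4))): α-rule — add not q3, not (q5 iff (q1 implies q4)).
    not (q5 iff (q1 implies q4)): β-rule — branch into q5, not (q1 implies q4)  //  not q5, (q1 implies q4).
      branch 2.1 (add q5, not (q1 implies q4)):
        not (q1 implies q4): α-rule — add q1, not q4.
        ○ open, literals {q1=true, q2=true, q3=false, q4=false, q5=true}.
      branch 2.2 (add not q5, (q1 implies q4)):
        (q1 implies q4): β-rule — branch into not q1  //  q4.
          branch 2.2.1 (add not q1):
            ○ open, literals {q1=false, q2=true, q3=false, q5=false}.
          branch 2.2.2 (add q4):
            ○ open, literals {q2=true, q3=false, q4=true, q5=false}.
1 branch closed, 5 open.
Each open branch fixes some atoms; the unmentioned ones are free. Counting distinct full assignments: branch {q1=false, q2=true} (q4, q5, q3, q6) contributes 16 new; branch {q2=true, q6=true} (q4, q5, q1, q3) contributes 8 new; branch {q1=true, q2=true, q3=false, q4=false, q5=true} (q6) contributes 1 new; branch {q1=false, q2=true, q3=false, q5=false} (q4, q6) contributes 0 new; branch {q2=true, q3=false, q4=true, q5=false} (q1, q6) contributes 1 new. Total: 26.

26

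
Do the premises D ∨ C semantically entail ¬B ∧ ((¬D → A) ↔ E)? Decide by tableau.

No

Initial set: {(D ∨ C); ¬(¬B ∧ ((¬D → A) ↔ E))}.
(D ∨ C): β-rule — branch into D  //  C.
  branch 1 (add D):
    ¬(¬B ∧ ((¬D → A) ↔ E)): β-rule — branch into ¬¬B  //  ¬((¬D → A) ↔ E).
      branch 1.1 (add ¬¬B):
        ○ open, literals {B=T, D=T}.
      branch 1.2 (add ¬((¬D → A) ↔ E)):
        ¬((¬D → A) ↔ E): β-rule — branch into (¬D → A), ¬E  //  ¬(¬D → A), E.
          branch 1.2.1 (add (¬D → A), ¬E):
            (¬D → A): β-rule — branch into ¬¬D  //  A.
              branch 1.2.1.1 (add ¬¬D):
                ○ open, literals {D=T, E=F}.
              branch 1.2.1.2 (add A):
                ○ open, literals {A=T, D=T, E=F}.
          branch 1.2.2 (add ¬(¬D → A), E):
            ¬(¬D → A): α-rule — add ¬D, ¬A.
            × closes — contains both D and ¬D.
  branch 2 (add C):
    ¬(¬B ∧ ((¬D → A) ↔ E)): β-rule — branch into ¬¬B  //  ¬((¬D → A) ↔ E).
      branch 2.1 (add ¬¬B):
        ○ open, literals {B=T, C=T}.
      branch 2.2 (add ¬((¬D → A) ↔ E)):
        ¬((¬D → A) ↔ E): β-rule — branch into (¬D → A), ¬E  //  ¬(¬D → A), E.
          branch 2.2.1 (add (¬D → A), ¬E):
            (¬D → A): β-rule — branch into ¬¬D  //  A.
              branch 2.2.1.1 (add ¬¬D):
                ○ open, literals {C=T, D=T, E=F}.
              branch 2.2.1.2 (add A):
                ○ open, literals {A=T, C=T, E=F}.
          branch 2.2.2 (add ¬(¬D → A), E):
            ¬(¬D → A): α-rule — add ¬D, ¬A.
            ○ open, literals {A=F, C=T, D=F, E=T}.
1 branch closed, 7 open.
An open branch gives a countermodel: B=T, D=T (unmentioned atoms arbitrary); the premises hold there but the conclusion fails.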